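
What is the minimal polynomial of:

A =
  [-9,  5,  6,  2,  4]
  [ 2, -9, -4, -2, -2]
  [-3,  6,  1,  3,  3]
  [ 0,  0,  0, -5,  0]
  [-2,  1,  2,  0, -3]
x^2 + 10*x + 25

The characteristic polynomial is χ_A(x) = (x + 5)^5, so the eigenvalues are known. The minimal polynomial is
  m_A(x) = Π_λ (x − λ)^{k_λ}
where k_λ is the size of the *largest* Jordan block for λ (equivalently, the smallest k with (A − λI)^k v = 0 for every generalised eigenvector v of λ).

  λ = -5: largest Jordan block has size 2, contributing (x + 5)^2

So m_A(x) = (x + 5)^2 = x^2 + 10*x + 25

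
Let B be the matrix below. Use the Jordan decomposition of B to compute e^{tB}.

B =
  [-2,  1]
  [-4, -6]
e^{tB} =
  [2*t*exp(-4*t) + exp(-4*t), t*exp(-4*t)]
  [-4*t*exp(-4*t), -2*t*exp(-4*t) + exp(-4*t)]

Strategy: write B = P · J · P⁻¹ where J is a Jordan canonical form, so e^{tB} = P · e^{tJ} · P⁻¹, and e^{tJ} can be computed block-by-block.

B has Jordan form
J =
  [-4,  1]
  [ 0, -4]
(up to reordering of blocks).

Per-block formulas:
  For a 2×2 Jordan block J_2(-4): exp(t · J_2(-4)) = e^(-4t)·(I + t·N), where N is the 2×2 nilpotent shift.

After assembling e^{tJ} and conjugating by P, we get:

e^{tB} =
  [2*t*exp(-4*t) + exp(-4*t), t*exp(-4*t)]
  [-4*t*exp(-4*t), -2*t*exp(-4*t) + exp(-4*t)]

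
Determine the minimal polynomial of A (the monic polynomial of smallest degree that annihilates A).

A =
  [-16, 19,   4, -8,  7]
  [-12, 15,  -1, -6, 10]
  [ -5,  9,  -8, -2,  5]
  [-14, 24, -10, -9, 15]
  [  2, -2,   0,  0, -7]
x^3 + 15*x^2 + 75*x + 125

The characteristic polynomial is χ_A(x) = (x + 5)^5, so the eigenvalues are known. The minimal polynomial is
  m_A(x) = Π_λ (x − λ)^{k_λ}
where k_λ is the size of the *largest* Jordan block for λ (equivalently, the smallest k with (A − λI)^k v = 0 for every generalised eigenvector v of λ).

  λ = -5: largest Jordan block has size 3, contributing (x + 5)^3

So m_A(x) = (x + 5)^3 = x^3 + 15*x^2 + 75*x + 125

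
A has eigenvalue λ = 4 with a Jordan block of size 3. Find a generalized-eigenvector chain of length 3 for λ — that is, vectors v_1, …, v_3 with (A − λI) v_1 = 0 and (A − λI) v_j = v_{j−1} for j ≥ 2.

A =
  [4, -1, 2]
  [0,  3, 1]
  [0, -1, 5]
A Jordan chain for λ = 4 of length 3:
v_1 = (-1, 0, 0)ᵀ
v_2 = (-1, -1, -1)ᵀ
v_3 = (0, 1, 0)ᵀ

Let N = A − (4)·I. We want v_3 with N^3 v_3 = 0 but N^2 v_3 ≠ 0; then v_{j-1} := N · v_j for j = 3, …, 2.

Pick v_3 = (0, 1, 0)ᵀ.
Then v_2 = N · v_3 = (-1, -1, -1)ᵀ.
Then v_1 = N · v_2 = (-1, 0, 0)ᵀ.

Sanity check: (A − (4)·I) v_1 = (0, 0, 0)ᵀ = 0. ✓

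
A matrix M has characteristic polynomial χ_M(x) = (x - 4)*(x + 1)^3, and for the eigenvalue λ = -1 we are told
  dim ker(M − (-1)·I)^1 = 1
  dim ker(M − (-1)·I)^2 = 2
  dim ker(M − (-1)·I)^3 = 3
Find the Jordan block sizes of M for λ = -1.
Block sizes for λ = -1: [3]

From the dimensions of kernels of powers, the number of Jordan blocks of size at least j is d_j − d_{j−1} where d_j = dim ker(N^j) (with d_0 = 0). Computing the differences gives [1, 1, 1].
The number of blocks of size exactly k is (#blocks of size ≥ k) − (#blocks of size ≥ k + 1), so the partition is: 1 block(s) of size 3.
In nonincreasing order the block sizes are [3].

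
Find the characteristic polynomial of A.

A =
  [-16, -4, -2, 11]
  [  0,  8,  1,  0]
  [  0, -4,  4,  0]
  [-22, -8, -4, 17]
x^4 - 13*x^3 + 18*x^2 + 324*x - 1080

Expanding det(x·I − A) (e.g. by cofactor expansion or by noting that A is similar to its Jordan form J, which has the same characteristic polynomial as A) gives
  χ_A(x) = x^4 - 13*x^3 + 18*x^2 + 324*x - 1080
which factors as (x - 6)^3*(x + 5). The eigenvalues (with algebraic multiplicities) are λ = -5 with multiplicity 1, λ = 6 with multiplicity 3.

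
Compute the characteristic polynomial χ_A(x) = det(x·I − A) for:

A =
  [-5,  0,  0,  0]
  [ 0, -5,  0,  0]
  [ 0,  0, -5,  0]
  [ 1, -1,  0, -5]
x^4 + 20*x^3 + 150*x^2 + 500*x + 625

Expanding det(x·I − A) (e.g. by cofactor expansion or by noting that A is similar to its Jordan form J, which has the same characteristic polynomial as A) gives
  χ_A(x) = x^4 + 20*x^3 + 150*x^2 + 500*x + 625
which factors as (x + 5)^4. The eigenvalues (with algebraic multiplicities) are λ = -5 with multiplicity 4.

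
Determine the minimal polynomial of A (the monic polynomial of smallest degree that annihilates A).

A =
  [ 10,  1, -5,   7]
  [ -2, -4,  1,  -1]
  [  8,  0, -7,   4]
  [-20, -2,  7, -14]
x^4 + 15*x^3 + 84*x^2 + 208*x + 192

The characteristic polynomial is χ_A(x) = (x + 3)*(x + 4)^3, so the eigenvalues are known. The minimal polynomial is
  m_A(x) = Π_λ (x − λ)^{k_λ}
where k_λ is the size of the *largest* Jordan block for λ (equivalently, the smallest k with (A − λI)^k v = 0 for every generalised eigenvector v of λ).

  λ = -4: largest Jordan block has size 3, contributing (x + 4)^3
  λ = -3: largest Jordan block has size 1, contributing (x + 3)

So m_A(x) = (x + 3)*(x + 4)^3 = x^4 + 15*x^3 + 84*x^2 + 208*x + 192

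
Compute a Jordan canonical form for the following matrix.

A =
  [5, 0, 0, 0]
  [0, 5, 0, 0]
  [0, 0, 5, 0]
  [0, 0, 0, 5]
J_1(5) ⊕ J_1(5) ⊕ J_1(5) ⊕ J_1(5)

The characteristic polynomial is
  det(x·I − A) = x^4 - 20*x^3 + 150*x^2 - 500*x + 625 = (x - 5)^4

Eigenvalues and multiplicities (the geometric multiplicity of λ is n − rank(A − λI), which equals the number of Jordan blocks for λ):
  λ = 5: algebraic multiplicity = 4, geometric multiplicity = 4

Determining the block sizes for each eigenvalue:
  λ = 5: gm = am = 4, so every block has size 1 → block sizes [1, 1, 1, 1]

Assembling the blocks gives a Jordan form
J =
  [5, 0, 0, 0]
  [0, 5, 0, 0]
  [0, 0, 5, 0]
  [0, 0, 0, 5]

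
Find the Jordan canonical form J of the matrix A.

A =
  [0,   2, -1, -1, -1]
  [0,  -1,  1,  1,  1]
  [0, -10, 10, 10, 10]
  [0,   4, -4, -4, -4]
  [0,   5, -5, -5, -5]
J_3(0) ⊕ J_1(0) ⊕ J_1(0)

The characteristic polynomial is
  det(x·I − A) = x^5

Eigenvalues and multiplicities (the geometric multiplicity of λ is n − rank(A − λI), which equals the number of Jordan blocks for λ):
  λ = 0: algebraic multiplicity = 5, geometric multiplicity = 3

Determining the block sizes for each eigenvalue:
  λ = 0: with am = 5 and gm = 3, the partition is not yet determined (e.g. several partitions of 5 into 3 parts exist). Let N = A − (0)·I. Computing rank(N^1) = 2, rank(N^2) = 1, rank(N^3) = 0; the number of blocks of size ≥ j is rank(N^{j−1}) − rank(N^j), giving [3, 1, 1]. So we have 1 block(s) of size 3, 2 block(s) of size 1 → block sizes [3, 1, 1]

Assembling the blocks gives a Jordan form
J =
  [0, 1, 0, 0, 0]
  [0, 0, 1, 0, 0]
  [0, 0, 0, 0, 0]
  [0, 0, 0, 0, 0]
  [0, 0, 0, 0, 0]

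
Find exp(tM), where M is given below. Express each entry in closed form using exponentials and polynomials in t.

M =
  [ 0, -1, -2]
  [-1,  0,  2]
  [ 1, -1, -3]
e^{tM} =
  [t*exp(-t) + exp(-t), -t*exp(-t), -2*t*exp(-t)]
  [-t*exp(-t), t*exp(-t) + exp(-t), 2*t*exp(-t)]
  [t*exp(-t), -t*exp(-t), -2*t*exp(-t) + exp(-t)]

Strategy: write M = P · J · P⁻¹ where J is a Jordan canonical form, so e^{tM} = P · e^{tJ} · P⁻¹, and e^{tJ} can be computed block-by-block.

M has Jordan form
J =
  [-1,  1,  0]
  [ 0, -1,  0]
  [ 0,  0, -1]
(up to reordering of blocks).

Per-block formulas:
  For a 1×1 block at λ = -1: exp(t · [-1]) = [e^(-1t)].
  For a 2×2 Jordan block J_2(-1): exp(t · J_2(-1)) = e^(-1t)·(I + t·N), where N is the 2×2 nilpotent shift.

After assembling e^{tJ} and conjugating by P, we get:

e^{tM} =
  [t*exp(-t) + exp(-t), -t*exp(-t), -2*t*exp(-t)]
  [-t*exp(-t), t*exp(-t) + exp(-t), 2*t*exp(-t)]
  [t*exp(-t), -t*exp(-t), -2*t*exp(-t) + exp(-t)]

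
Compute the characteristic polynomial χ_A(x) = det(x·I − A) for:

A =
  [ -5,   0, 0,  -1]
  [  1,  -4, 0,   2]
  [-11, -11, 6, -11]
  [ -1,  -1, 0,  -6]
x^4 + 9*x^3 - 15*x^2 - 325*x - 750

Expanding det(x·I − A) (e.g. by cofactor expansion or by noting that A is similar to its Jordan form J, which has the same characteristic polynomial as A) gives
  χ_A(x) = x^4 + 9*x^3 - 15*x^2 - 325*x - 750
which factors as (x - 6)*(x + 5)^3. The eigenvalues (with algebraic multiplicities) are λ = -5 with multiplicity 3, λ = 6 with multiplicity 1.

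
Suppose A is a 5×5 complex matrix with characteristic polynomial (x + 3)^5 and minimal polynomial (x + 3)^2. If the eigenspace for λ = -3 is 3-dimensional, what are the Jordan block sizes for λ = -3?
Block sizes for λ = -3: [2, 2, 1]

Step 1 — from the characteristic polynomial, algebraic multiplicity of λ = -3 is 5. From dim ker(A − (-3)·I) = 3, there are exactly 3 Jordan blocks for λ = -3.
Step 2 — from the minimal polynomial, the factor (x + 3)^2 tells us the largest block for λ = -3 has size 2.
Step 3 — with total size 5, 3 blocks, and largest block 2, the block sizes (in nonincreasing order) are [2, 2, 1].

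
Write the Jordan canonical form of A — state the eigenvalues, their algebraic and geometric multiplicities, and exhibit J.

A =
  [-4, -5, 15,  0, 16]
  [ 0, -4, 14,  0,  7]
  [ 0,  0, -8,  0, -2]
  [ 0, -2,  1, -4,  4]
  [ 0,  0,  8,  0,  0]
J_3(-4) ⊕ J_2(-4)

The characteristic polynomial is
  det(x·I − A) = x^5 + 20*x^4 + 160*x^3 + 640*x^2 + 1280*x + 1024 = (x + 4)^5

Eigenvalues and multiplicities (the geometric multiplicity of λ is n − rank(A − λI), which equals the number of Jordan blocks for λ):
  λ = -4: algebraic multiplicity = 5, geometric multiplicity = 2

Determining the block sizes for each eigenvalue:
  λ = -4: with am = 5 and gm = 2, the partition is not yet determined (e.g. several partitions of 5 into 2 parts exist). Let N = A − (-4)·I. Computing rank(N^1) = 3, rank(N^2) = 1, rank(N^3) = 0; the number of blocks of size ≥ j is rank(N^{j−1}) − rank(N^j), giving [2, 2, 1]. So we have 1 block(s) of size 3, 1 block(s) of size 2 → block sizes [3, 2]

Assembling the blocks gives a Jordan form
J =
  [-4,  1,  0,  0,  0]
  [ 0, -4,  1,  0,  0]
  [ 0,  0, -4,  0,  0]
  [ 0,  0,  0, -4,  1]
  [ 0,  0,  0,  0, -4]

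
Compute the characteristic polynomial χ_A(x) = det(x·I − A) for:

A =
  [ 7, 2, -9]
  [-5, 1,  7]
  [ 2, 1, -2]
x^3 - 6*x^2 + 12*x - 8

Expanding det(x·I − A) (e.g. by cofactor expansion or by noting that A is similar to its Jordan form J, which has the same characteristic polynomial as A) gives
  χ_A(x) = x^3 - 6*x^2 + 12*x - 8
which factors as (x - 2)^3. The eigenvalues (with algebraic multiplicities) are λ = 2 with multiplicity 3.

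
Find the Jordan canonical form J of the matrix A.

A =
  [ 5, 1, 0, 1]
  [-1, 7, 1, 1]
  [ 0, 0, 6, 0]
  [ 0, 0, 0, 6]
J_3(6) ⊕ J_1(6)

The characteristic polynomial is
  det(x·I − A) = x^4 - 24*x^3 + 216*x^2 - 864*x + 1296 = (x - 6)^4

Eigenvalues and multiplicities (the geometric multiplicity of λ is n − rank(A − λI), which equals the number of Jordan blocks for λ):
  λ = 6: algebraic multiplicity = 4, geometric multiplicity = 2

Determining the block sizes for each eigenvalue:
  λ = 6: with am = 4 and gm = 2, the partition is not yet determined (e.g. several partitions of 4 into 2 parts exist). Let N = A − (6)·I. Computing rank(N^1) = 2, rank(N^2) = 1, rank(N^3) = 0; the number of blocks of size ≥ j is rank(N^{j−1}) − rank(N^j), giving [2, 1, 1]. So we have 1 block(s) of size 3, 1 block(s) of size 1 → block sizes [3, 1]

Assembling the blocks gives a Jordan form
J =
  [6, 1, 0, 0]
  [0, 6, 1, 0]
  [0, 0, 6, 0]
  [0, 0, 0, 6]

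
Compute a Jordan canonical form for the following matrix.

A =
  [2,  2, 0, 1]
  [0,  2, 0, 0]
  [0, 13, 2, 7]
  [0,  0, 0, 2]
J_2(2) ⊕ J_2(2)

The characteristic polynomial is
  det(x·I − A) = x^4 - 8*x^3 + 24*x^2 - 32*x + 16 = (x - 2)^4

Eigenvalues and multiplicities (the geometric multiplicity of λ is n − rank(A − λI), which equals the number of Jordan blocks for λ):
  λ = 2: algebraic multiplicity = 4, geometric multiplicity = 2

Determining the block sizes for each eigenvalue:
  λ = 2: with am = 4 and gm = 2, the partition is not yet determined (e.g. several partitions of 4 into 2 parts exist). Let N = A − (2)·I. Computing rank(N^1) = 2, rank(N^2) = 0; the number of blocks of size ≥ j is rank(N^{j−1}) − rank(N^j), giving [2, 2]. So we have 2 block(s) of size 2 → block sizes [2, 2]

Assembling the blocks gives a Jordan form
J =
  [2, 1, 0, 0]
  [0, 2, 0, 0]
  [0, 0, 2, 1]
  [0, 0, 0, 2]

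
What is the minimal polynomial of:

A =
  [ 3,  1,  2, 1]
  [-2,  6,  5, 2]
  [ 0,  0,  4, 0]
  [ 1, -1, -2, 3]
x^3 - 12*x^2 + 48*x - 64

The characteristic polynomial is χ_A(x) = (x - 4)^4, so the eigenvalues are known. The minimal polynomial is
  m_A(x) = Π_λ (x − λ)^{k_λ}
where k_λ is the size of the *largest* Jordan block for λ (equivalently, the smallest k with (A − λI)^k v = 0 for every generalised eigenvector v of λ).

  λ = 4: largest Jordan block has size 3, contributing (x − 4)^3

So m_A(x) = (x - 4)^3 = x^3 - 12*x^2 + 48*x - 64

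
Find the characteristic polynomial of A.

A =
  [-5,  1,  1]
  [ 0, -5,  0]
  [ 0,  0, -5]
x^3 + 15*x^2 + 75*x + 125

Expanding det(x·I − A) (e.g. by cofactor expansion or by noting that A is similar to its Jordan form J, which has the same characteristic polynomial as A) gives
  χ_A(x) = x^3 + 15*x^2 + 75*x + 125
which factors as (x + 5)^3. The eigenvalues (with algebraic multiplicities) are λ = -5 with multiplicity 3.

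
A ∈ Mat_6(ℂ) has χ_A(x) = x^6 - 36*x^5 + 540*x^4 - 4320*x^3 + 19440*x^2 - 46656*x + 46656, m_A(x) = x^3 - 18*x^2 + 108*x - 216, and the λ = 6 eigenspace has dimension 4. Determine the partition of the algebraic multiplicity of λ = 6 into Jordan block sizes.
Block sizes for λ = 6: [3, 1, 1, 1]

Step 1 — from the characteristic polynomial, algebraic multiplicity of λ = 6 is 6. From dim ker(A − (6)·I) = 4, there are exactly 4 Jordan blocks for λ = 6.
Step 2 — from the minimal polynomial, the factor (x − 6)^3 tells us the largest block for λ = 6 has size 3.
Step 3 — with total size 6, 4 blocks, and largest block 3, the block sizes (in nonincreasing order) are [3, 1, 1, 1].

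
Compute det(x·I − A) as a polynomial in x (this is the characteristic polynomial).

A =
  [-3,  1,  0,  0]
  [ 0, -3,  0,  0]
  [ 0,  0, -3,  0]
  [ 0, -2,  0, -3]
x^4 + 12*x^3 + 54*x^2 + 108*x + 81

Expanding det(x·I − A) (e.g. by cofactor expansion or by noting that A is similar to its Jordan form J, which has the same characteristic polynomial as A) gives
  χ_A(x) = x^4 + 12*x^3 + 54*x^2 + 108*x + 81
which factors as (x + 3)^4. The eigenvalues (with algebraic multiplicities) are λ = -3 with multiplicity 4.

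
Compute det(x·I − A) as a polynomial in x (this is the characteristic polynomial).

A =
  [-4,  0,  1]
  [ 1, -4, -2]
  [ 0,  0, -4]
x^3 + 12*x^2 + 48*x + 64

Expanding det(x·I − A) (e.g. by cofactor expansion or by noting that A is similar to its Jordan form J, which has the same characteristic polynomial as A) gives
  χ_A(x) = x^3 + 12*x^2 + 48*x + 64
which factors as (x + 4)^3. The eigenvalues (with algebraic multiplicities) are λ = -4 with multiplicity 3.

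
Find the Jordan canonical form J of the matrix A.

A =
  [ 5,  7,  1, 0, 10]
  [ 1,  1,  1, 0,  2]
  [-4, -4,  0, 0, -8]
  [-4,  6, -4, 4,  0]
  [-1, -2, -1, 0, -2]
J_3(0) ⊕ J_1(4) ⊕ J_1(4)

The characteristic polynomial is
  det(x·I − A) = x^5 - 8*x^4 + 16*x^3 = x^3*(x - 4)^2

Eigenvalues and multiplicities (the geometric multiplicity of λ is n − rank(A − λI), which equals the number of Jordan blocks for λ):
  λ = 0: algebraic multiplicity = 3, geometric multiplicity = 1
  λ = 4: algebraic multiplicity = 2, geometric multiplicity = 2

Determining the block sizes for each eigenvalue:
  λ = 0: one block (gm = 1), so the single block has size am = 3 → block sizes [3]
  λ = 4: gm = am = 2, so every block has size 1 → block sizes [1, 1]

Assembling the blocks gives a Jordan form
J =
  [0, 1, 0, 0, 0]
  [0, 0, 1, 0, 0]
  [0, 0, 0, 0, 0]
  [0, 0, 0, 4, 0]
  [0, 0, 0, 0, 4]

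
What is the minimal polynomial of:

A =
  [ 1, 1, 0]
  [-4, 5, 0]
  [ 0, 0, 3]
x^2 - 6*x + 9

The characteristic polynomial is χ_A(x) = (x - 3)^3, so the eigenvalues are known. The minimal polynomial is
  m_A(x) = Π_λ (x − λ)^{k_λ}
where k_λ is the size of the *largest* Jordan block for λ (equivalently, the smallest k with (A − λI)^k v = 0 for every generalised eigenvector v of λ).

  λ = 3: largest Jordan block has size 2, contributing (x − 3)^2

So m_A(x) = (x - 3)^2 = x^2 - 6*x + 9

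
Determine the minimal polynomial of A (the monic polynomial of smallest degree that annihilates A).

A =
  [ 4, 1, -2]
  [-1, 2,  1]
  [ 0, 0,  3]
x^3 - 9*x^2 + 27*x - 27

The characteristic polynomial is χ_A(x) = (x - 3)^3, so the eigenvalues are known. The minimal polynomial is
  m_A(x) = Π_λ (x − λ)^{k_λ}
where k_λ is the size of the *largest* Jordan block for λ (equivalently, the smallest k with (A − λI)^k v = 0 for every generalised eigenvector v of λ).

  λ = 3: largest Jordan block has size 3, contributing (x − 3)^3

So m_A(x) = (x - 3)^3 = x^3 - 9*x^2 + 27*x - 27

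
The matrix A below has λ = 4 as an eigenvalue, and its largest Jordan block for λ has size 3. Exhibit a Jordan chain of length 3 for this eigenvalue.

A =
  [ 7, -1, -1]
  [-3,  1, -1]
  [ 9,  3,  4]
A Jordan chain for λ = 4 of length 3:
v_1 = (3, -9, 18)ᵀ
v_2 = (3, -3, 9)ᵀ
v_3 = (1, 0, 0)ᵀ

Let N = A − (4)·I. We want v_3 with N^3 v_3 = 0 but N^2 v_3 ≠ 0; then v_{j-1} := N · v_j for j = 3, …, 2.

Pick v_3 = (1, 0, 0)ᵀ.
Then v_2 = N · v_3 = (3, -3, 9)ᵀ.
Then v_1 = N · v_2 = (3, -9, 18)ᵀ.

Sanity check: (A − (4)·I) v_1 = (0, 0, 0)ᵀ = 0. ✓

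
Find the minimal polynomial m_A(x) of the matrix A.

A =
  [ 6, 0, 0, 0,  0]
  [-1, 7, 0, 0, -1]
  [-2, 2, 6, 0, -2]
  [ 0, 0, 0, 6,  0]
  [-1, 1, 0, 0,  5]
x^2 - 12*x + 36

The characteristic polynomial is χ_A(x) = (x - 6)^5, so the eigenvalues are known. The minimal polynomial is
  m_A(x) = Π_λ (x − λ)^{k_λ}
where k_λ is the size of the *largest* Jordan block for λ (equivalently, the smallest k with (A − λI)^k v = 0 for every generalised eigenvector v of λ).

  λ = 6: largest Jordan block has size 2, contributing (x − 6)^2

So m_A(x) = (x - 6)^2 = x^2 - 12*x + 36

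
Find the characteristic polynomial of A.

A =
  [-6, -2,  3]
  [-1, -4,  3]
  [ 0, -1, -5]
x^3 + 15*x^2 + 75*x + 125

Expanding det(x·I − A) (e.g. by cofactor expansion or by noting that A is similar to its Jordan form J, which has the same characteristic polynomial as A) gives
  χ_A(x) = x^3 + 15*x^2 + 75*x + 125
which factors as (x + 5)^3. The eigenvalues (with algebraic multiplicities) are λ = -5 with multiplicity 3.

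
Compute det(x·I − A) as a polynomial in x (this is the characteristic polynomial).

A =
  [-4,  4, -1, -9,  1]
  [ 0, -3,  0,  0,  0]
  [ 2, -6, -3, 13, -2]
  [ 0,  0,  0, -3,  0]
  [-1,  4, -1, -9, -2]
x^5 + 15*x^4 + 90*x^3 + 270*x^2 + 405*x + 243

Expanding det(x·I − A) (e.g. by cofactor expansion or by noting that A is similar to its Jordan form J, which has the same characteristic polynomial as A) gives
  χ_A(x) = x^5 + 15*x^4 + 90*x^3 + 270*x^2 + 405*x + 243
which factors as (x + 3)^5. The eigenvalues (with algebraic multiplicities) are λ = -3 with multiplicity 5.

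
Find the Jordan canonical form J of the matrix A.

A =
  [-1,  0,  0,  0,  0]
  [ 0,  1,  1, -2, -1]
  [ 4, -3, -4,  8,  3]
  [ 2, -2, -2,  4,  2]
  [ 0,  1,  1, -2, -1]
J_1(-1) ⊕ J_3(0) ⊕ J_1(0)

The characteristic polynomial is
  det(x·I − A) = x^5 + x^4 = x^4*(x + 1)

Eigenvalues and multiplicities (the geometric multiplicity of λ is n − rank(A − λI), which equals the number of Jordan blocks for λ):
  λ = -1: algebraic multiplicity = 1, geometric multiplicity = 1
  λ = 0: algebraic multiplicity = 4, geometric multiplicity = 2

Determining the block sizes for each eigenvalue:
  λ = -1: one block (gm = 1), so the single block has size am = 1 → block sizes [1]
  λ = 0: with am = 4 and gm = 2, the partition is not yet determined (e.g. several partitions of 4 into 2 parts exist). Let N = A − (0)·I. Computing rank(N^1) = 3, rank(N^2) = 2, rank(N^3) = 1; the number of blocks of size ≥ j is rank(N^{j−1}) − rank(N^j), giving [2, 1, 1]. So we have 1 block(s) of size 3, 1 block(s) of size 1 → block sizes [3, 1]

Assembling the blocks gives a Jordan form
J =
  [-1, 0, 0, 0, 0]
  [ 0, 0, 1, 0, 0]
  [ 0, 0, 0, 1, 0]
  [ 0, 0, 0, 0, 0]
  [ 0, 0, 0, 0, 0]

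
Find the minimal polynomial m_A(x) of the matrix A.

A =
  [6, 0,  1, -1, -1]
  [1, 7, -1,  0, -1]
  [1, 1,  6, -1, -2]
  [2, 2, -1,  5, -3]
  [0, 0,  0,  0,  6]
x^3 - 18*x^2 + 108*x - 216

The characteristic polynomial is χ_A(x) = (x - 6)^5, so the eigenvalues are known. The minimal polynomial is
  m_A(x) = Π_λ (x − λ)^{k_λ}
where k_λ is the size of the *largest* Jordan block for λ (equivalently, the smallest k with (A − λI)^k v = 0 for every generalised eigenvector v of λ).

  λ = 6: largest Jordan block has size 3, contributing (x − 6)^3

So m_A(x) = (x - 6)^3 = x^3 - 18*x^2 + 108*x - 216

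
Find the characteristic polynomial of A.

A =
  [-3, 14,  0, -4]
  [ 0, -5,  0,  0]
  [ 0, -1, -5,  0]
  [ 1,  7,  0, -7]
x^4 + 20*x^3 + 150*x^2 + 500*x + 625

Expanding det(x·I − A) (e.g. by cofactor expansion or by noting that A is similar to its Jordan form J, which has the same characteristic polynomial as A) gives
  χ_A(x) = x^4 + 20*x^3 + 150*x^2 + 500*x + 625
which factors as (x + 5)^4. The eigenvalues (with algebraic multiplicities) are λ = -5 with multiplicity 4.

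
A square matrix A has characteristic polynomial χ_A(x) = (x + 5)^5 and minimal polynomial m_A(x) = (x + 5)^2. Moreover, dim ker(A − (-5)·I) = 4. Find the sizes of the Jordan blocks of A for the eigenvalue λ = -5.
Block sizes for λ = -5: [2, 1, 1, 1]

Step 1 — from the characteristic polynomial, algebraic multiplicity of λ = -5 is 5. From dim ker(A − (-5)·I) = 4, there are exactly 4 Jordan blocks for λ = -5.
Step 2 — from the minimal polynomial, the factor (x + 5)^2 tells us the largest block for λ = -5 has size 2.
Step 3 — with total size 5, 4 blocks, and largest block 2, the block sizes (in nonincreasing order) are [2, 1, 1, 1].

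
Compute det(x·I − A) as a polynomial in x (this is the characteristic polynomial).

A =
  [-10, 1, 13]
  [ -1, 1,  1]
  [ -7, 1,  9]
x^3

Expanding det(x·I − A) (e.g. by cofactor expansion or by noting that A is similar to its Jordan form J, which has the same characteristic polynomial as A) gives
  χ_A(x) = x^3
which factors as x^3. The eigenvalues (with algebraic multiplicities) are λ = 0 with multiplicity 3.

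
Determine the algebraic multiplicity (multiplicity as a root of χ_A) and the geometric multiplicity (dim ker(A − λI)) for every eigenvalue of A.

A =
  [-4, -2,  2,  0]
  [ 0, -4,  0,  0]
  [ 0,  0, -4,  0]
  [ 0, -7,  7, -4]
λ = -4: alg = 4, geom = 3

Step 1 — factor the characteristic polynomial to read off the algebraic multiplicities:
  χ_A(x) = (x + 4)^4

Step 2 — compute geometric multiplicities via the rank-nullity identity g(λ) = n − rank(A − λI):
  rank(A − (-4)·I) = 1, so dim ker(A − (-4)·I) = n − 1 = 3

Summary:
  λ = -4: algebraic multiplicity = 4, geometric multiplicity = 3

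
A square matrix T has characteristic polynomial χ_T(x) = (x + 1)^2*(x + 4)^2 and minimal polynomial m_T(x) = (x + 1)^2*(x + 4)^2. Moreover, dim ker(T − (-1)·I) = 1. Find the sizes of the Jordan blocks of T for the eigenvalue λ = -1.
Block sizes for λ = -1: [2]

Step 1 — from the characteristic polynomial, algebraic multiplicity of λ = -1 is 2. From dim ker(T − (-1)·I) = 1, there are exactly 1 Jordan blocks for λ = -1.
Step 2 — from the minimal polynomial, the factor (x + 1)^2 tells us the largest block for λ = -1 has size 2.
Step 3 — with total size 2, 1 blocks, and largest block 2, the block sizes (in nonincreasing order) are [2].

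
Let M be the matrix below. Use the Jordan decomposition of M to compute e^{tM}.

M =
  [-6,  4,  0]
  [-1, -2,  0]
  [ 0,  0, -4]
e^{tM} =
  [-2*t*exp(-4*t) + exp(-4*t), 4*t*exp(-4*t), 0]
  [-t*exp(-4*t), 2*t*exp(-4*t) + exp(-4*t), 0]
  [0, 0, exp(-4*t)]

Strategy: write M = P · J · P⁻¹ where J is a Jordan canonical form, so e^{tM} = P · e^{tJ} · P⁻¹, and e^{tJ} can be computed block-by-block.

M has Jordan form
J =
  [-4,  1,  0]
  [ 0, -4,  0]
  [ 0,  0, -4]
(up to reordering of blocks).

Per-block formulas:
  For a 2×2 Jordan block J_2(-4): exp(t · J_2(-4)) = e^(-4t)·(I + t·N), where N is the 2×2 nilpotent shift.
  For a 1×1 block at λ = -4: exp(t · [-4]) = [e^(-4t)].

After assembling e^{tJ} and conjugating by P, we get:

e^{tM} =
  [-2*t*exp(-4*t) + exp(-4*t), 4*t*exp(-4*t), 0]
  [-t*exp(-4*t), 2*t*exp(-4*t) + exp(-4*t), 0]
  [0, 0, exp(-4*t)]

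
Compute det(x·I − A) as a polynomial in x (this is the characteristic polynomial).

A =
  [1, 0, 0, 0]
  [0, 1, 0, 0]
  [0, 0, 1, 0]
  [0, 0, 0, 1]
x^4 - 4*x^3 + 6*x^2 - 4*x + 1

Expanding det(x·I − A) (e.g. by cofactor expansion or by noting that A is similar to its Jordan form J, which has the same characteristic polynomial as A) gives
  χ_A(x) = x^4 - 4*x^3 + 6*x^2 - 4*x + 1
which factors as (x - 1)^4. The eigenvalues (with algebraic multiplicities) are λ = 1 with multiplicity 4.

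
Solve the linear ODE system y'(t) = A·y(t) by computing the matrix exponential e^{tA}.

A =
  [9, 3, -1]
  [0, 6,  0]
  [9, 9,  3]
e^{tA} =
  [3*t*exp(6*t) + exp(6*t), 3*t*exp(6*t), -t*exp(6*t)]
  [0, exp(6*t), 0]
  [9*t*exp(6*t), 9*t*exp(6*t), -3*t*exp(6*t) + exp(6*t)]

Strategy: write A = P · J · P⁻¹ where J is a Jordan canonical form, so e^{tA} = P · e^{tJ} · P⁻¹, and e^{tJ} can be computed block-by-block.

A has Jordan form
J =
  [6, 1, 0]
  [0, 6, 0]
  [0, 0, 6]
(up to reordering of blocks).

Per-block formulas:
  For a 1×1 block at λ = 6: exp(t · [6]) = [e^(6t)].
  For a 2×2 Jordan block J_2(6): exp(t · J_2(6)) = e^(6t)·(I + t·N), where N is the 2×2 nilpotent shift.

After assembling e^{tJ} and conjugating by P, we get:

e^{tA} =
  [3*t*exp(6*t) + exp(6*t), 3*t*exp(6*t), -t*exp(6*t)]
  [0, exp(6*t), 0]
  [9*t*exp(6*t), 9*t*exp(6*t), -3*t*exp(6*t) + exp(6*t)]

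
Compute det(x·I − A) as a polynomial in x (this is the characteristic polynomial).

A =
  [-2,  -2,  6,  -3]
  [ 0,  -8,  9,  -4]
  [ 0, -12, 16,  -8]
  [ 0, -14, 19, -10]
x^4 + 4*x^3 - 16*x - 16

Expanding det(x·I − A) (e.g. by cofactor expansion or by noting that A is similar to its Jordan form J, which has the same characteristic polynomial as A) gives
  χ_A(x) = x^4 + 4*x^3 - 16*x - 16
which factors as (x - 2)*(x + 2)^3. The eigenvalues (with algebraic multiplicities) are λ = -2 with multiplicity 3, λ = 2 with multiplicity 1.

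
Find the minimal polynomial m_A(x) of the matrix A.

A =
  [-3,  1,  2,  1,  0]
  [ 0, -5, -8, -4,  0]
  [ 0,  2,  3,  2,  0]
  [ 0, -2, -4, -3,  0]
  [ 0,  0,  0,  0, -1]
x^3 + 7*x^2 + 15*x + 9

The characteristic polynomial is χ_A(x) = (x + 1)^3*(x + 3)^2, so the eigenvalues are known. The minimal polynomial is
  m_A(x) = Π_λ (x − λ)^{k_λ}
where k_λ is the size of the *largest* Jordan block for λ (equivalently, the smallest k with (A − λI)^k v = 0 for every generalised eigenvector v of λ).

  λ = -3: largest Jordan block has size 2, contributing (x + 3)^2
  λ = -1: largest Jordan block has size 1, contributing (x + 1)

So m_A(x) = (x + 1)*(x + 3)^2 = x^3 + 7*x^2 + 15*x + 9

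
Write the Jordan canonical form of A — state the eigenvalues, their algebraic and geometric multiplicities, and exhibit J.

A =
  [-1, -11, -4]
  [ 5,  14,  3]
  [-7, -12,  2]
J_3(5)

The characteristic polynomial is
  det(x·I − A) = x^3 - 15*x^2 + 75*x - 125 = (x - 5)^3

Eigenvalues and multiplicities (the geometric multiplicity of λ is n − rank(A − λI), which equals the number of Jordan blocks for λ):
  λ = 5: algebraic multiplicity = 3, geometric multiplicity = 1

Determining the block sizes for each eigenvalue:
  λ = 5: one block (gm = 1), so the single block has size am = 3 → block sizes [3]

Assembling the blocks gives a Jordan form
J =
  [5, 1, 0]
  [0, 5, 1]
  [0, 0, 5]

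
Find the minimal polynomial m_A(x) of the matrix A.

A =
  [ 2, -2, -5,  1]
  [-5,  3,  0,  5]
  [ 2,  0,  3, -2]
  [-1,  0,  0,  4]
x^3 - 9*x^2 + 27*x - 27

The characteristic polynomial is χ_A(x) = (x - 3)^4, so the eigenvalues are known. The minimal polynomial is
  m_A(x) = Π_λ (x − λ)^{k_λ}
where k_λ is the size of the *largest* Jordan block for λ (equivalently, the smallest k with (A − λI)^k v = 0 for every generalised eigenvector v of λ).

  λ = 3: largest Jordan block has size 3, contributing (x − 3)^3

So m_A(x) = (x - 3)^3 = x^3 - 9*x^2 + 27*x - 27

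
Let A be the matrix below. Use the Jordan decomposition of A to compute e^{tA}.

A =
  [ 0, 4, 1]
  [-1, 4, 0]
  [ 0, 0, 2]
e^{tA} =
  [-2*t*exp(2*t) + exp(2*t), 4*t*exp(2*t), -t^2*exp(2*t) + t*exp(2*t)]
  [-t*exp(2*t), 2*t*exp(2*t) + exp(2*t), -t^2*exp(2*t)/2]
  [0, 0, exp(2*t)]

Strategy: write A = P · J · P⁻¹ where J is a Jordan canonical form, so e^{tA} = P · e^{tJ} · P⁻¹, and e^{tJ} can be computed block-by-block.

A has Jordan form
J =
  [2, 1, 0]
  [0, 2, 1]
  [0, 0, 2]
(up to reordering of blocks).

Per-block formulas:
  For a 3×3 Jordan block J_3(2): exp(t · J_3(2)) = e^(2t)·(I + t·N + (t^2/2)·N^2), where N is the 3×3 nilpotent shift.

After assembling e^{tJ} and conjugating by P, we get:

e^{tA} =
  [-2*t*exp(2*t) + exp(2*t), 4*t*exp(2*t), -t^2*exp(2*t) + t*exp(2*t)]
  [-t*exp(2*t), 2*t*exp(2*t) + exp(2*t), -t^2*exp(2*t)/2]
  [0, 0, exp(2*t)]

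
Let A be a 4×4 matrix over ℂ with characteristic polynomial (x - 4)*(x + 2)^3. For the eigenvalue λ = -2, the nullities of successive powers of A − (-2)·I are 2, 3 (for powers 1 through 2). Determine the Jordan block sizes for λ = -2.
Block sizes for λ = -2: [2, 1]

From the dimensions of kernels of powers, the number of Jordan blocks of size at least j is d_j − d_{j−1} where d_j = dim ker(N^j) (with d_0 = 0). Computing the differences gives [2, 1].
The number of blocks of size exactly k is (#blocks of size ≥ k) − (#blocks of size ≥ k + 1), so the partition is: 1 block(s) of size 1, 1 block(s) of size 2.
In nonincreasing order the block sizes are [2, 1].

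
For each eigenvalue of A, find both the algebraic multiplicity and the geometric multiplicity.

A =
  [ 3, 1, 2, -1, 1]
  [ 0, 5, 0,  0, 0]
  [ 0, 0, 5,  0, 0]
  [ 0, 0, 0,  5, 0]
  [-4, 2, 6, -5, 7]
λ = 5: alg = 5, geom = 3

Step 1 — factor the characteristic polynomial to read off the algebraic multiplicities:
  χ_A(x) = (x - 5)^5

Step 2 — compute geometric multiplicities via the rank-nullity identity g(λ) = n − rank(A − λI):
  rank(A − (5)·I) = 2, so dim ker(A − (5)·I) = n − 2 = 3

Summary:
  λ = 5: algebraic multiplicity = 5, geometric multiplicity = 3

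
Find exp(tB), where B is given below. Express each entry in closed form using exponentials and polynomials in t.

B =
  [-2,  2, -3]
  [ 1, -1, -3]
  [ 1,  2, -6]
e^{tB} =
  [t*exp(-3*t) + exp(-3*t), 2*t*exp(-3*t), -3*t*exp(-3*t)]
  [t*exp(-3*t), 2*t*exp(-3*t) + exp(-3*t), -3*t*exp(-3*t)]
  [t*exp(-3*t), 2*t*exp(-3*t), -3*t*exp(-3*t) + exp(-3*t)]

Strategy: write B = P · J · P⁻¹ where J is a Jordan canonical form, so e^{tB} = P · e^{tJ} · P⁻¹, and e^{tJ} can be computed block-by-block.

B has Jordan form
J =
  [-3,  1,  0]
  [ 0, -3,  0]
  [ 0,  0, -3]
(up to reordering of blocks).

Per-block formulas:
  For a 1×1 block at λ = -3: exp(t · [-3]) = [e^(-3t)].
  For a 2×2 Jordan block J_2(-3): exp(t · J_2(-3)) = e^(-3t)·(I + t·N), where N is the 2×2 nilpotent shift.

After assembling e^{tJ} and conjugating by P, we get:

e^{tB} =
  [t*exp(-3*t) + exp(-3*t), 2*t*exp(-3*t), -3*t*exp(-3*t)]
  [t*exp(-3*t), 2*t*exp(-3*t) + exp(-3*t), -3*t*exp(-3*t)]
  [t*exp(-3*t), 2*t*exp(-3*t), -3*t*exp(-3*t) + exp(-3*t)]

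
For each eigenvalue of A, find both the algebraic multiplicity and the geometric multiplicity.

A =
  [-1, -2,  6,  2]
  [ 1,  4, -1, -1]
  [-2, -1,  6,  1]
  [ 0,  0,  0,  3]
λ = 3: alg = 4, geom = 2

Step 1 — factor the characteristic polynomial to read off the algebraic multiplicities:
  χ_A(x) = (x - 3)^4

Step 2 — compute geometric multiplicities via the rank-nullity identity g(λ) = n − rank(A − λI):
  rank(A − (3)·I) = 2, so dim ker(A − (3)·I) = n − 2 = 2

Summary:
  λ = 3: algebraic multiplicity = 4, geometric multiplicity = 2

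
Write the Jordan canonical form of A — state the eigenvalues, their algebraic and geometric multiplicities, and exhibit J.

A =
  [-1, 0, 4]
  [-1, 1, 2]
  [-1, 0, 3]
J_2(1) ⊕ J_1(1)

The characteristic polynomial is
  det(x·I − A) = x^3 - 3*x^2 + 3*x - 1 = (x - 1)^3

Eigenvalues and multiplicities (the geometric multiplicity of λ is n − rank(A − λI), which equals the number of Jordan blocks for λ):
  λ = 1: algebraic multiplicity = 3, geometric multiplicity = 2

Determining the block sizes for each eigenvalue:
  λ = 1: 2 blocks summing to 3 forces exactly one block of size 2 and the rest size 1 → block sizes [2, 1]

Assembling the blocks gives a Jordan form
J =
  [1, 1, 0]
  [0, 1, 0]
  [0, 0, 1]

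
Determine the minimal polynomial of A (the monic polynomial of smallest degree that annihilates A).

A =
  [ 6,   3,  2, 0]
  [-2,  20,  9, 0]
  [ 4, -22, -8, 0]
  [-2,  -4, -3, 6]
x^3 - 18*x^2 + 108*x - 216

The characteristic polynomial is χ_A(x) = (x - 6)^4, so the eigenvalues are known. The minimal polynomial is
  m_A(x) = Π_λ (x − λ)^{k_λ}
where k_λ is the size of the *largest* Jordan block for λ (equivalently, the smallest k with (A − λI)^k v = 0 for every generalised eigenvector v of λ).

  λ = 6: largest Jordan block has size 3, contributing (x − 6)^3

So m_A(x) = (x - 6)^3 = x^3 - 18*x^2 + 108*x - 216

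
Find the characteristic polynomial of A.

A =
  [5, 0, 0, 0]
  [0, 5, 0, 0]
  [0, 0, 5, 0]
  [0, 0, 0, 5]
x^4 - 20*x^3 + 150*x^2 - 500*x + 625

Expanding det(x·I − A) (e.g. by cofactor expansion or by noting that A is similar to its Jordan form J, which has the same characteristic polynomial as A) gives
  χ_A(x) = x^4 - 20*x^3 + 150*x^2 - 500*x + 625
which factors as (x - 5)^4. The eigenvalues (with algebraic multiplicities) are λ = 5 with multiplicity 4.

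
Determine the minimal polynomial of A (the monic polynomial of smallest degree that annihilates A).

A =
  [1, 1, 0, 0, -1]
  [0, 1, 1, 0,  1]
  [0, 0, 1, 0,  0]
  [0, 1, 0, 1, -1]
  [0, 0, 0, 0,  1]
x^3 - 3*x^2 + 3*x - 1

The characteristic polynomial is χ_A(x) = (x - 1)^5, so the eigenvalues are known. The minimal polynomial is
  m_A(x) = Π_λ (x − λ)^{k_λ}
where k_λ is the size of the *largest* Jordan block for λ (equivalently, the smallest k with (A − λI)^k v = 0 for every generalised eigenvector v of λ).

  λ = 1: largest Jordan block has size 3, contributing (x − 1)^3

So m_A(x) = (x - 1)^3 = x^3 - 3*x^2 + 3*x - 1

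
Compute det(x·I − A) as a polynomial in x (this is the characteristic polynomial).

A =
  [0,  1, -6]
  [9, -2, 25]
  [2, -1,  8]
x^3 - 6*x^2 + 12*x - 8

Expanding det(x·I − A) (e.g. by cofactor expansion or by noting that A is similar to its Jordan form J, which has the same characteristic polynomial as A) gives
  χ_A(x) = x^3 - 6*x^2 + 12*x - 8
which factors as (x - 2)^3. The eigenvalues (with algebraic multiplicities) are λ = 2 with multiplicity 3.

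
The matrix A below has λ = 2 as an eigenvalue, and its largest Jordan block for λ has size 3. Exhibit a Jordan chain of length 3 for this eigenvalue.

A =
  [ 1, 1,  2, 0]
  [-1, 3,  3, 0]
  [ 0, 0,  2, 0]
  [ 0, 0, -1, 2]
A Jordan chain for λ = 2 of length 3:
v_1 = (1, 1, 0, 0)ᵀ
v_2 = (2, 3, 0, -1)ᵀ
v_3 = (0, 0, 1, 0)ᵀ

Let N = A − (2)·I. We want v_3 with N^3 v_3 = 0 but N^2 v_3 ≠ 0; then v_{j-1} := N · v_j for j = 3, …, 2.

Pick v_3 = (0, 0, 1, 0)ᵀ.
Then v_2 = N · v_3 = (2, 3, 0, -1)ᵀ.
Then v_1 = N · v_2 = (1, 1, 0, 0)ᵀ.

Sanity check: (A − (2)·I) v_1 = (0, 0, 0, 0)ᵀ = 0. ✓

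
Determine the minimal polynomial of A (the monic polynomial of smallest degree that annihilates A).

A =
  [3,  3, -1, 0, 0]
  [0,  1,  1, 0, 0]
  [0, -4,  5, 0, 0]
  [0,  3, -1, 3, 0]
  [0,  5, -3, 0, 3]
x^3 - 9*x^2 + 27*x - 27

The characteristic polynomial is χ_A(x) = (x - 3)^5, so the eigenvalues are known. The minimal polynomial is
  m_A(x) = Π_λ (x − λ)^{k_λ}
where k_λ is the size of the *largest* Jordan block for λ (equivalently, the smallest k with (A − λI)^k v = 0 for every generalised eigenvector v of λ).

  λ = 3: largest Jordan block has size 3, contributing (x − 3)^3

So m_A(x) = (x - 3)^3 = x^3 - 9*x^2 + 27*x - 27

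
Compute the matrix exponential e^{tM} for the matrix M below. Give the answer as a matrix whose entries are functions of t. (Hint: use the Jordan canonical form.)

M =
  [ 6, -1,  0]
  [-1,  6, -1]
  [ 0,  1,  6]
e^{tM} =
  [t^2*exp(6*t)/2 + exp(6*t), -t*exp(6*t), t^2*exp(6*t)/2]
  [-t*exp(6*t), exp(6*t), -t*exp(6*t)]
  [-t^2*exp(6*t)/2, t*exp(6*t), -t^2*exp(6*t)/2 + exp(6*t)]

Strategy: write M = P · J · P⁻¹ where J is a Jordan canonical form, so e^{tM} = P · e^{tJ} · P⁻¹, and e^{tJ} can be computed block-by-block.

M has Jordan form
J =
  [6, 1, 0]
  [0, 6, 1]
  [0, 0, 6]
(up to reordering of blocks).

Per-block formulas:
  For a 3×3 Jordan block J_3(6): exp(t · J_3(6)) = e^(6t)·(I + t·N + (t^2/2)·N^2), where N is the 3×3 nilpotent shift.

After assembling e^{tJ} and conjugating by P, we get:

e^{tM} =
  [t^2*exp(6*t)/2 + exp(6*t), -t*exp(6*t), t^2*exp(6*t)/2]
  [-t*exp(6*t), exp(6*t), -t*exp(6*t)]
  [-t^2*exp(6*t)/2, t*exp(6*t), -t^2*exp(6*t)/2 + exp(6*t)]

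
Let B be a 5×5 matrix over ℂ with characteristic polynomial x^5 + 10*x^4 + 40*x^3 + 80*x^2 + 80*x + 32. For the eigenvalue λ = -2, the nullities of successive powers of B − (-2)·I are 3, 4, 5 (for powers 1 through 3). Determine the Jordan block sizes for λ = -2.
Block sizes for λ = -2: [3, 1, 1]

From the dimensions of kernels of powers, the number of Jordan blocks of size at least j is d_j − d_{j−1} where d_j = dim ker(N^j) (with d_0 = 0). Computing the differences gives [3, 1, 1].
The number of blocks of size exactly k is (#blocks of size ≥ k) − (#blocks of size ≥ k + 1), so the partition is: 2 block(s) of size 1, 1 block(s) of size 3.
In nonincreasing order the block sizes are [3, 1, 1].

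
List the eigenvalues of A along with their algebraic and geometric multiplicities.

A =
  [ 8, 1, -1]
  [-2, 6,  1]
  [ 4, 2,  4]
λ = 6: alg = 3, geom = 1

Step 1 — factor the characteristic polynomial to read off the algebraic multiplicities:
  χ_A(x) = (x - 6)^3

Step 2 — compute geometric multiplicities via the rank-nullity identity g(λ) = n − rank(A − λI):
  rank(A − (6)·I) = 2, so dim ker(A − (6)·I) = n − 2 = 1

Summary:
  λ = 6: algebraic multiplicity = 3, geometric multiplicity = 1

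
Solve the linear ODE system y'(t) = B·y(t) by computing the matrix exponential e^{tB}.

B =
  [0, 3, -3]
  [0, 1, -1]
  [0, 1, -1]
e^{tB} =
  [1, 3*t, -3*t]
  [0, t + 1, -t]
  [0, t, 1 - t]

Strategy: write B = P · J · P⁻¹ where J is a Jordan canonical form, so e^{tB} = P · e^{tJ} · P⁻¹, and e^{tJ} can be computed block-by-block.

B has Jordan form
J =
  [0, 1, 0]
  [0, 0, 0]
  [0, 0, 0]
(up to reordering of blocks).

Per-block formulas:
  For a 1×1 block at λ = 0: exp(t · [0]) = [e^(0t)].
  For a 2×2 Jordan block J_2(0): exp(t · J_2(0)) = e^(0t)·(I + t·N), where N is the 2×2 nilpotent shift.

After assembling e^{tJ} and conjugating by P, we get:

e^{tB} =
  [1, 3*t, -3*t]
  [0, t + 1, -t]
  [0, t, 1 - t]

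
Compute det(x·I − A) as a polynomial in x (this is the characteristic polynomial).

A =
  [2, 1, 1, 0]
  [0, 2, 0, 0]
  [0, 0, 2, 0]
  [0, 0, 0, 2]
x^4 - 8*x^3 + 24*x^2 - 32*x + 16

Expanding det(x·I − A) (e.g. by cofactor expansion or by noting that A is similar to its Jordan form J, which has the same characteristic polynomial as A) gives
  χ_A(x) = x^4 - 8*x^3 + 24*x^2 - 32*x + 16
which factors as (x - 2)^4. The eigenvalues (with algebraic multiplicities) are λ = 2 with multiplicity 4.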